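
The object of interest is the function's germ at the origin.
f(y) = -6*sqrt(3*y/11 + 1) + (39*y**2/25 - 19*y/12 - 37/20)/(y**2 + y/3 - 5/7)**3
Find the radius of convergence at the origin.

Denominator factor (y**2 + y/3 - 5/7)^3: discriminant 187/63, real irrational roots -1/6 + (1/42)*sqrt(1309) and -1/6 - (1/42)*sqrt(1309); poles of order 3, moduli -1/6 + (1/42)*sqrt(1309) and 1/6 + (1/42)*sqrt(1309).
Branch term (-6)*sqrt(1 - y/(-11/3)): its argument vanishes at y = -11/3, a square-root branch point, modulus 11/3.
The radius of convergence is the smallest modulus among the singular points: -1/6 + (1/42)*sqrt(1309).

The radius of convergence is -1/6 + (1/42)*sqrt(1309).


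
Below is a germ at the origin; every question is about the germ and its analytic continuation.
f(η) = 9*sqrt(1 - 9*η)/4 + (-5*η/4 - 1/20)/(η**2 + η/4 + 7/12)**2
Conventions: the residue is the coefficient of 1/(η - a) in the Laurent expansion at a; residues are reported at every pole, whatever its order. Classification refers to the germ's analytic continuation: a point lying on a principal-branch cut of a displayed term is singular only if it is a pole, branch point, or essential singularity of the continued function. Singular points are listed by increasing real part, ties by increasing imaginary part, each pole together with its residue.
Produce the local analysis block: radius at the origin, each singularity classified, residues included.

Denominator factor (η**2 + η/4 + 7/12)^2: discriminant -109/48, complex-conjugate roots (-1/8) + ((1/24)*sqrt(327))*i and (-1/8) - ((1/24)*sqrt(327))*i; poles of order 2, moduli (1/6)*sqrt(21) and (1/6)*sqrt(21).
Branch term (9/4)*sqrt(1 - η/(1/9)): its argument vanishes at η = 1/9, a square-root branch point, modulus 1/9.
The radius of convergence is the smallest modulus among the singular points: 1/9.
The branch term is analytic at (-1/8) - ((1/24)*sqrt(327))*i and contributes nothing to the residue; only the rational part matters.
The factor η**2 + η/4 + 7/12 splits as (η - a)(η - a') with a = (-1/8) - ((1/24)*sqrt(327))*i, a' = (-1/8) + ((1/24)*sqrt(327))*i. At the order-2 pole a set g(η) = (η - a)^2*(rational part) = [-5*η/4 - 1/20] / (η - a')^2.
Order-2 pole: residue = g'(a); g'((-1/8) - ((1/24)*sqrt(327))*i) = ((204/59405)*sqrt(327))*i, so the residue is ((204/59405)*sqrt(327))*i.
The branch term is analytic at (-1/8) + ((1/24)*sqrt(327))*i and contributes nothing to the residue; only the rational part matters.
The factor η**2 + η/4 + 7/12 splits as (η - a)(η - a') with a = (-1/8) + ((1/24)*sqrt(327))*i, a' = (-1/8) - ((1/24)*sqrt(327))*i. At the order-2 pole a set g(η) = (η - a)^2*(rational part) = [-5*η/4 - 1/20] / (η - a')^2.
Order-2 pole: residue = g'(a); g'((-1/8) + ((1/24)*sqrt(327))*i) = -((204/59405)*sqrt(327))*i, so the residue is -((204/59405)*sqrt(327))*i.
List the singular points by increasing real part (a conjugate pair: the negative imaginary part first).

Radius of convergence at 0: 1/9.
At (-1/8) - ((1/24)*sqrt(327))*i: a pole of order 2; residue ((204/59405)*sqrt(327))*i.
At (-1/8) + ((1/24)*sqrt(327))*i: a pole of order 2; residue -((204/59405)*sqrt(327))*i.
At 1/9: an algebraic (square-root) branch point.


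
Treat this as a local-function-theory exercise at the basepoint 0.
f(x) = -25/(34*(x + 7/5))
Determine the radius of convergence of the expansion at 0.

The radius of convergence is 7/5.

Denominator factor (x + 7/5): pole of order 1 at -7/5, modulus 7/5.
The radius of convergence is the smallest modulus among the singular points: 7/5.


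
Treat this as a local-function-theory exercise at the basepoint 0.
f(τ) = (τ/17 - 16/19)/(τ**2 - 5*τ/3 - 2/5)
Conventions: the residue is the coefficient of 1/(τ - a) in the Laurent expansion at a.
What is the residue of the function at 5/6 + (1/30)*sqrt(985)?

The residue is 1/34 - (1537/127262)*sqrt(985).

The factor τ**2 - 5*τ/3 - 2/5 splits as (τ - a)(τ - a') with a = 5/6 + (1/30)*sqrt(985), a' = 5/6 - (1/30)*sqrt(985). At the order-1 pole a set g(τ) = (τ - a)*f(τ) = [τ/17 - 16/19] / (τ - a').
Simple pole: residue = g(a) at a = 5/6 + (1/30)*sqrt(985), which is 1/34 - (1537/127262)*sqrt(985).


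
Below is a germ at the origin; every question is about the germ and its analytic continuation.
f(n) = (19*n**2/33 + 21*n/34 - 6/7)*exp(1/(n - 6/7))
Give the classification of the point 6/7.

The point is an essential singularity.

The exponent 1/(n - (6/7)) has a pole at 6/7, so exp(1/(n - (6/7))) takes every nonzero value near it: an essential singularity (not a pole of any order).


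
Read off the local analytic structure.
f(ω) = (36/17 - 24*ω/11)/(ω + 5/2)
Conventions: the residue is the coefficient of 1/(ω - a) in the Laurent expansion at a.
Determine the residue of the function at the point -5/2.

The residue is 1416/187.

At the order-1 pole -5/2 set g(ω) = (ω - (-5/2))*f(ω) = 36/17 - 24*ω/11.
Simple pole: residue = g(a) at a = -5/2, which is 1416/187.


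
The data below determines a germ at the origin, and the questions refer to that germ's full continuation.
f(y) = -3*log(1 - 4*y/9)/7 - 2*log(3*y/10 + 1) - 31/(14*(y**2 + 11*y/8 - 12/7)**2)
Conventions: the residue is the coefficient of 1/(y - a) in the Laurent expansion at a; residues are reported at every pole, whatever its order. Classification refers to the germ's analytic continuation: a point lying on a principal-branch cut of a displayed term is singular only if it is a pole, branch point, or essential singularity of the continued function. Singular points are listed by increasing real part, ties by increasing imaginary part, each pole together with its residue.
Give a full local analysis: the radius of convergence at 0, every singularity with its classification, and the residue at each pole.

Denominator factor (y**2 + 11*y/8 - 12/7)^2: discriminant 3919/448, real irrational roots -11/16 + (1/112)*sqrt(27433) and -11/16 - (1/112)*sqrt(27433); poles of order 2, moduli -11/16 + (1/112)*sqrt(27433) and 11/16 + (1/112)*sqrt(27433).
Branch term (-3/7)*log(1 - y/(9/4)): its argument vanishes at y = 9/4, a logarithmic branch point, modulus 9/4.
Branch term (-2)*log(1 - y/(-10/3)): its argument vanishes at y = -10/3, a logarithmic branch point, modulus 10/3.
The radius of convergence is the smallest modulus among the singular points: -11/16 + (1/112)*sqrt(27433).
The branch terms are analytic at -11/16 - (1/112)*sqrt(27433) and contribute nothing to the residue; only the rational part matters.
The factor y**2 + 11*y/8 - 12/7 splits as (y - a)(y - a') with a = -11/16 - (1/112)*sqrt(27433), a' = -11/16 + (1/112)*sqrt(27433). At the order-2 pole a set g(y) = (y - a)^2*(rational part) = [-31/14] / (y - a')^2.
Order-2 pole: residue = g'(a); g'(-11/16 - (1/112)*sqrt(27433)) = -(15872/15358561)*sqrt(27433), so the residue is -(15872/15358561)*sqrt(27433).
The branch terms are analytic at -11/16 + (1/112)*sqrt(27433) and contribute nothing to the residue; only the rational part matters.
The factor y**2 + 11*y/8 - 12/7 splits as (y - a)(y - a') with a = -11/16 + (1/112)*sqrt(27433), a' = -11/16 - (1/112)*sqrt(27433). At the order-2 pole a set g(y) = (y - a)^2*(rational part) = [-31/14] / (y - a')^2.
Order-2 pole: residue = g'(a); g'(-11/16 + (1/112)*sqrt(27433)) = (15872/15358561)*sqrt(27433), so the residue is (15872/15358561)*sqrt(27433).
List the singular points by increasing real part (a conjugate pair: the negative imaginary part first).

Radius of convergence at 0: -11/16 + (1/112)*sqrt(27433).
At -10/3: a logarithmic branch point.
At -11/16 - (1/112)*sqrt(27433): a pole of order 2; residue -(15872/15358561)*sqrt(27433).
At -11/16 + (1/112)*sqrt(27433): a pole of order 2; residue (15872/15358561)*sqrt(27433).
At 9/4: a logarithmic branch point.


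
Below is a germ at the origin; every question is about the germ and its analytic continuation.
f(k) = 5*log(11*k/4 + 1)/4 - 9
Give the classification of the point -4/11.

The term (5/4)*log(1 - k/(-4/11)) has argument 1 - -4/11/(-4/11) = 0 at -4/11: a logarithmic (infinitely-sheeted) branch point; the remaining terms are analytic or single-valued there.

The point is a logarithmic branch point.


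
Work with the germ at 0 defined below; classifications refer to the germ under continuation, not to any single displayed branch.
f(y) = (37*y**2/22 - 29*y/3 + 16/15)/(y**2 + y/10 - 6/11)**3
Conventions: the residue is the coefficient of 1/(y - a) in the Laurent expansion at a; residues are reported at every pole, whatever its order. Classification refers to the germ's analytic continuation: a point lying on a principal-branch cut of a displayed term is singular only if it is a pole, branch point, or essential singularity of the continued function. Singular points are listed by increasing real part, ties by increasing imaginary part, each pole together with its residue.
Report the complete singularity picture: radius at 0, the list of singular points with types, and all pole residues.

Radius of convergence at 0: -1/20 + (1/220)*sqrt(26521).
At -1/20 - (1/220)*sqrt(26521): a pole of order 3; residue -(90533500/14014952531)*sqrt(26521).
At -1/20 + (1/220)*sqrt(26521): a pole of order 3; residue (90533500/14014952531)*sqrt(26521).


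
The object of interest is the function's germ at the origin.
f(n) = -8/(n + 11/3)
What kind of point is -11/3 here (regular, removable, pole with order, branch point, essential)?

The denominator factor n + 11/3 vanishes at -11/3 and appears to the power 1; the numerator there equals -8, nonzero, and no other factor vanishes.
Hence a pole whose order is the multiplicity, 1.

The point is a pole of order 1.


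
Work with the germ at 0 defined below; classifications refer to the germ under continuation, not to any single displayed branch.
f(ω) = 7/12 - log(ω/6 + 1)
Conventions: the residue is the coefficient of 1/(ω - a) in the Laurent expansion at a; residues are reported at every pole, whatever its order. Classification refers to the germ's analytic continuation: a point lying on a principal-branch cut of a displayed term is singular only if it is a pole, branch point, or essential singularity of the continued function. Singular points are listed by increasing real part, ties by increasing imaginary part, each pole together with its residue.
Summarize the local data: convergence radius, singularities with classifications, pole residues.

Radius of convergence at 0: 6.
At -6: a logarithmic branch point.

Branch term (-1)*log(1 - ω/(-6)): its argument vanishes at ω = -6, a logarithmic branch point, modulus 6.
The radius of convergence is the smallest modulus among the singular points: 6.


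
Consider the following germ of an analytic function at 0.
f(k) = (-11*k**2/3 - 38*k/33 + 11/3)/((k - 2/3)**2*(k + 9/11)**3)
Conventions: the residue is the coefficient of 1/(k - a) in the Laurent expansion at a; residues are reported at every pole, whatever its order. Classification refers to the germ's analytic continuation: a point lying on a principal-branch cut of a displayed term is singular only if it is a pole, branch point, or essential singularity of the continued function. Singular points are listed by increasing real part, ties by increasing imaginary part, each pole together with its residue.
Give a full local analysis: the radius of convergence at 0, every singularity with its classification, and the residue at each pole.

Denominator factor (k - 2/3)^2: pole of order 2 at 2/3, modulus 2/3.
Denominator factor (k + 9/11)^3: pole of order 3 at -9/11, modulus 9/11.
The radius of convergence is the smallest modulus among the singular points: 2/3.
At the order-3 pole -9/11 set g(k) = (k - (-9/11))^3*f(k) = (-11*k**2/3 - 38*k/33 + 11/3)/(k - 2/3)**2.
Order-3 pole: residue = g''(a)/2; g''(-9/11) = 30305418/5764801, so the residue is 15152709/5764801.
At the order-2 pole 2/3 set g(k) = (k - (2/3))^2*f(k) = (-11*k**2/3 - 38*k/33 + 11/3)/(k + 9/11)**3.
Order-2 pole: residue = g'(a); g'(2/3) = -15152709/5764801, so the residue is -15152709/5764801.
List the singular points by increasing real part (a conjugate pair: the negative imaginary part first).

Radius of convergence at 0: 2/3.
At -9/11: a pole of order 3; residue 15152709/5764801.
At 2/3: a pole of order 2; residue -15152709/5764801.


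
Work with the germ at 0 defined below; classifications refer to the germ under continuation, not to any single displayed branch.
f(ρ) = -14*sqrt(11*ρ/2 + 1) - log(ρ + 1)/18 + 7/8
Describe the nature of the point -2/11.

The point is an algebraic (square-root) branch point.

The term (-14)*sqrt(1 - ρ/(-2/11)) has argument 1 - -2/11/(-2/11) = 0 at -2/11: a square-root (algebraic, two-sheeted) branch point; the remaining terms are analytic or single-valued there.


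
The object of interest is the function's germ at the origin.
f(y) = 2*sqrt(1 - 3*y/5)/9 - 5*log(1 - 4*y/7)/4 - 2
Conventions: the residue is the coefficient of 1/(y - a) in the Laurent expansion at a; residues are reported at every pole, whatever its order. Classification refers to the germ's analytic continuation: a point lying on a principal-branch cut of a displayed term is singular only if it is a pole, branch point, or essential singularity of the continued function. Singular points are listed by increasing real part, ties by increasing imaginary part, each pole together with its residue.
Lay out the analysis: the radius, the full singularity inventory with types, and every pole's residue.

Radius of convergence at 0: 5/3.
At 5/3: an algebraic (square-root) branch point.
At 7/4: a logarithmic branch point.

Branch term (2/9)*sqrt(1 - y/(5/3)): its argument vanishes at y = 5/3, a square-root branch point, modulus 5/3.
Branch term (-5/4)*log(1 - y/(7/4)): its argument vanishes at y = 7/4, a logarithmic branch point, modulus 7/4.
The radius of convergence is the smallest modulus among the singular points: 5/3.
List the singular points by increasing real part (a conjugate pair: the negative imaginary part first).


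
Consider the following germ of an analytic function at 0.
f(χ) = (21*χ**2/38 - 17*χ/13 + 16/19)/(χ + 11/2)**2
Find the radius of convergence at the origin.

The radius of convergence is 11/2.

Denominator factor (χ + 11/2)^2: pole of order 2 at -11/2, modulus 11/2.
The radius of convergence is the smallest modulus among the singular points: 11/2.


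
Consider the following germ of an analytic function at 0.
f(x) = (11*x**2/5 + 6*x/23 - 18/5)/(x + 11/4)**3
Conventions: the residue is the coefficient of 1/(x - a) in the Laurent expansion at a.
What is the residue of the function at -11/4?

At the order-3 pole -11/4 set g(x) = (x - (-11/4))^3*f(x) = 11*x**2/5 + 6*x/23 - 18/5.
Order-3 pole: residue = g''(a)/2; g''(-11/4) = 22/5, so the residue is 11/5.

The residue is 11/5.


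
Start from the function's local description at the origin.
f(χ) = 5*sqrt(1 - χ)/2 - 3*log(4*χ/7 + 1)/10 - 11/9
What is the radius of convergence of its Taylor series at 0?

Branch term (-3/10)*log(1 - χ/(-7/4)): its argument vanishes at χ = -7/4, a logarithmic branch point, modulus 7/4.
Branch term (5/2)*sqrt(1 - χ/(1)): its argument vanishes at χ = 1, a square-root branch point, modulus 1.
The radius of convergence is the smallest modulus among the singular points: 1.

The radius of convergence is 1.


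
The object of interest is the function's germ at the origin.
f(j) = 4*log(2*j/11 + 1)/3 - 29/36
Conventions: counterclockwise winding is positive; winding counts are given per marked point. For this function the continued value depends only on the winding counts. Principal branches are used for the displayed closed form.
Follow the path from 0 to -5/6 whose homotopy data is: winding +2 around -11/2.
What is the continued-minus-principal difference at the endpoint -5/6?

The rational part is single-valued and drops out of the difference; each branch term changes only by its own monodromy.
(4/3)*log(1 - j/(-11/2)): each positive loop around -11/2 adds 2*pi*i to the log, so winding +2 contributes (4/3)*(2)*2*pi*i = (16/3)*pi*i.
Summing the contributions at j = -5/6 gives (16/3)*pi*i.

Continued minus principal equals (16/3)*pi*i.


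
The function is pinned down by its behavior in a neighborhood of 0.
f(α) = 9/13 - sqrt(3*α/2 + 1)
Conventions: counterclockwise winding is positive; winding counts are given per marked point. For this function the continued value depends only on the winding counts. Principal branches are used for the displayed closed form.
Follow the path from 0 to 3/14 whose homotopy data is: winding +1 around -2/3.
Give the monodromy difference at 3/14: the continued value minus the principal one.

The rational part is single-valued and drops out of the difference; each branch term changes only by its own monodromy.
(-1)*sqrt(1 - α/(-2/3)): winding +1 is odd, the square root flips sign, contributing -2*(-1)*sqrt(1 - (3/14)/(-2/3)) = -2*(-1)*sqrt(37/28) = (1/7)*sqrt(259).
Summing the contributions at α = 3/14 gives (1/7)*sqrt(259).

Continued minus principal equals (1/7)*sqrt(259).


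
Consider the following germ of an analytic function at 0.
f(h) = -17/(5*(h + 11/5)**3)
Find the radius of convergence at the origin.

Denominator factor (h + 11/5)^3: pole of order 3 at -11/5, modulus 11/5.
The radius of convergence is the smallest modulus among the singular points: 11/5.

The radius of convergence is 11/5.


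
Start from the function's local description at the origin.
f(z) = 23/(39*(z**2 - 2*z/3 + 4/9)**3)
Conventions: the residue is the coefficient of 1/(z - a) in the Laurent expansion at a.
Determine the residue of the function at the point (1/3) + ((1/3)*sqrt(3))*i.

The factor z**2 - 2*z/3 + 4/9 splits as (z - a)(z - a') with a = (1/3) + ((1/3)*sqrt(3))*i, a' = (1/3) - ((1/3)*sqrt(3))*i. At the order-3 pole a set g(z) = (z - a)^3*f(z) = [23/39] / (z - a')^3.
Order-3 pole: residue = g''(a)/2; g''((1/3) + ((1/3)*sqrt(3))*i) = -((207/104)*sqrt(3))*i, so the residue is -((207/208)*sqrt(3))*i.

The residue is -((207/208)*sqrt(3))*i.


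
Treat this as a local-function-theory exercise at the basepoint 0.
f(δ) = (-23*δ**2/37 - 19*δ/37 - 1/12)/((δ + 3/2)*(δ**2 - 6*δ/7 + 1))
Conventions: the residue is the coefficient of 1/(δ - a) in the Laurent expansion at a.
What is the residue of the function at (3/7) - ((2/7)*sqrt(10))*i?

The factor δ**2 - 6*δ/7 + 1 splits as (δ - a)(δ - a') with a = (3/7) - ((2/7)*sqrt(10))*i, a' = (3/7) + ((2/7)*sqrt(10))*i. At the order-1 pole a set g(δ) = (δ - a)*f(δ) = [(-23*δ**2/37 - 19*δ/37 - 1/12)/(δ + 3/2)] / (δ - a').
Simple pole: residue = g(a) at a = (3/7) - ((2/7)*sqrt(10))*i, which is (-6551/28194) - ((1975/75184)*sqrt(10))*i.

The residue is (-6551/28194) - ((1975/75184)*sqrt(10))*i.


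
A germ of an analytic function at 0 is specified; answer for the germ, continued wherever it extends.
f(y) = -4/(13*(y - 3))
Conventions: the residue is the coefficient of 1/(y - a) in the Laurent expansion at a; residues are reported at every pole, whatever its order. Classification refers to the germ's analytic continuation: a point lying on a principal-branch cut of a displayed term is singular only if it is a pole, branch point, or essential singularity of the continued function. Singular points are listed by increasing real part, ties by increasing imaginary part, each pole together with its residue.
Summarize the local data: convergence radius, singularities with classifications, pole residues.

Radius of convergence at 0: 3.
At 3: a pole of order 1; residue -4/13.

Denominator factor (y - 3): pole of order 1 at 3, modulus 3.
The radius of convergence is the smallest modulus among the singular points: 3.
At the order-1 pole 3 set g(y) = (y - (3))*f(y) = -4/13.
Simple pole: residue = g(a) at a = 3, which is -4/13.


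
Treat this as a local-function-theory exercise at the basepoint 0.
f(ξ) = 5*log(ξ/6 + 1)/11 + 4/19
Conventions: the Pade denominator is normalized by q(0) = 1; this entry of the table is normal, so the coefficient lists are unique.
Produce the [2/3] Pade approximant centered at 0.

Taylor coefficients needed (expand at 0): a_0 = 4/19, a_1 = 5/66, a_2 = -5/792, a_3 = 5/7128, a_4 = -5/57024, a_5 = 1/85536.
Write the denominator as Q(ξ) = 1 + q1*ξ + q2*ξ^2 + q3*ξ^3. Requiring Q*f - P = O(ξ^6) with deg P <= 2 kills the coefficients of ξ^3..ξ^5 in Q*f:
  ξ^3: a_3 + q1*a_2 + q2*a_1 + q3*a_0 = 0, i.e. 5/7128 + (-5/792)*q1 + (5/66)*q2 + (4/19)*q3 = 0.
  ξ^4: a_4 + q1*a_3 + q2*a_2 + q3*a_1 = 0, i.e. -5/57024 + (5/7128)*q1 + (-5/792)*q2 + (5/66)*q3 = 0.
  ξ^5: a_5 + q1*a_4 + q2*a_3 + q3*a_2 = 0, i.e. 1/85536 + (-5/57024)*q1 + (5/7128)*q2 + (-5/792)*q3 = 0.
Solving this linear system: q1 = 1879/9870, q2 = 797/118440, q3 = -19/426384.
The numerator is Q*f truncated at degree 2: P0 = a_0 = 4/19; P1 = a_1 + q1*a_0 = 238951/2062830; P2 = a_2 + q1*a_1 + q2*a_0 = 78601/8251320.

The Pade approximant has numerator coefficients [4/19, 238951/2062830, 78601/8251320]; denominator coefficients [1, 1879/9870, 797/118440, -19/426384].


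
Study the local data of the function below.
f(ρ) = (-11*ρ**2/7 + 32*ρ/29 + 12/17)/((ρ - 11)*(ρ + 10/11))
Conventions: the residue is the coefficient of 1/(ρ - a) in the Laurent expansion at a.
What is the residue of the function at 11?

At the order-1 pole 11 set g(ρ) = (ρ - (11))*f(ρ) = (-11*ρ**2/7 + 32*ρ/29 + 12/17)/(ρ + 10/11).
Simple pole: residue = g(a) at a = 11, which is -6730449/452081.

The residue is -6730449/452081.


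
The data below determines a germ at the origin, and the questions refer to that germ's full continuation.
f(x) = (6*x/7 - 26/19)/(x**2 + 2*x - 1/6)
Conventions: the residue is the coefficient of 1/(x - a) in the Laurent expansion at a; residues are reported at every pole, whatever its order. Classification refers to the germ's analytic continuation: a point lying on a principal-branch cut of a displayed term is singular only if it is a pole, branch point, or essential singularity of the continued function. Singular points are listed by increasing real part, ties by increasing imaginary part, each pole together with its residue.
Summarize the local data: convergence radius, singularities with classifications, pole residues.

Radius of convergence at 0: -1 + (1/6)*sqrt(42).
At -1 - (1/6)*sqrt(42): a pole of order 1; residue 3/7 + (148/931)*sqrt(42).
At -1 + (1/6)*sqrt(42): a pole of order 1; residue 3/7 - (148/931)*sqrt(42).

Denominator factor (x**2 + 2*x - 1/6): discriminant 14/3, real irrational roots -1 + (1/6)*sqrt(42) and -1 - (1/6)*sqrt(42); poles of order 1, moduli -1 + (1/6)*sqrt(42) and 1 + (1/6)*sqrt(42).
The radius of convergence is the smallest modulus among the singular points: -1 + (1/6)*sqrt(42).
The factor x**2 + 2*x - 1/6 splits as (x - a)(x - a') with a = -1 - (1/6)*sqrt(42), a' = -1 + (1/6)*sqrt(42). At the order-1 pole a set g(x) = (x - a)*f(x) = [6*x/7 - 26/19] / (x - a').
Simple pole: residue = g(a) at a = -1 - (1/6)*sqrt(42), which is 3/7 + (148/931)*sqrt(42).
The factor x**2 + 2*x - 1/6 splits as (x - a)(x - a') with a = -1 + (1/6)*sqrt(42), a' = -1 - (1/6)*sqrt(42). At the order-1 pole a set g(x) = (x - a)*f(x) = [6*x/7 - 26/19] / (x - a').
Simple pole: residue = g(a) at a = -1 + (1/6)*sqrt(42), which is 3/7 - (148/931)*sqrt(42).
List the singular points by increasing real part (a conjugate pair: the negative imaginary part first).


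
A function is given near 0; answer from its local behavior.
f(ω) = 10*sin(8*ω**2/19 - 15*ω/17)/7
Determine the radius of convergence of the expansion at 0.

The factor -sin(8*ω**2/19 - 15*ω/17) is entire and contributes no finite singular point.
The polynomial part has no poles.
No finite singular points: the Taylor series at 0 converges everywhere.

The radius of convergence is infinite.


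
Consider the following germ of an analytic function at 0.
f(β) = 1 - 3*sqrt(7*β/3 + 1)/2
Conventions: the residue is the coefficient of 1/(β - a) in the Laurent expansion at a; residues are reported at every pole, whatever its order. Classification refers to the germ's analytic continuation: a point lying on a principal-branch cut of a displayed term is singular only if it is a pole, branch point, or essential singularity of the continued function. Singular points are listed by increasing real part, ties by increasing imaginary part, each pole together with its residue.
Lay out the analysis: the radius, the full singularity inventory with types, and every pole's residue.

Radius of convergence at 0: 3/7.
At -3/7: an algebraic (square-root) branch point.

Branch term (-3/2)*sqrt(1 - β/(-3/7)): its argument vanishes at β = -3/7, a square-root branch point, modulus 3/7.
The radius of convergence is the smallest modulus among the singular points: 3/7.


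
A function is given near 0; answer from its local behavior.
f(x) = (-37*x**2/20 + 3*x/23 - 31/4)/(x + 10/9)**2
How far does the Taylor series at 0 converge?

The radius of convergence is 10/9.

Denominator factor (x + 10/9)^2: pole of order 2 at -10/9, modulus 10/9.
The radius of convergence is the smallest modulus among the singular points: 10/9.


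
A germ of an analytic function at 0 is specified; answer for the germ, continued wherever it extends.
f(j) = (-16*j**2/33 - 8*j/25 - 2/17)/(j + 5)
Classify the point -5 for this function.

The denominator factor j + 5 vanishes at -5 and appears to the power 1; the numerator there equals -29842/2805, nonzero, and no other factor vanishes.
Hence a pole whose order is the multiplicity, 1.

The point is a pole of order 1.


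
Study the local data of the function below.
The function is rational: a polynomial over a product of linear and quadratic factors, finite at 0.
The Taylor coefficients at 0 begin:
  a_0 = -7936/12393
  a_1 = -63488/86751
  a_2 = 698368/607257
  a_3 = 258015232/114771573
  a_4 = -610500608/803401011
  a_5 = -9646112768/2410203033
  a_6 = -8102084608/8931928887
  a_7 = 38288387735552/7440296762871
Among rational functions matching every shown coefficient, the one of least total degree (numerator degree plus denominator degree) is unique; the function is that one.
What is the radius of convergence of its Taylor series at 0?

The radius of convergence is (3/4)*sqrt(2).

No rational of total degree below 6 reproduces all 8 coefficients; solving the [0/6] Pade equations on them gives f(h) = -31/(34*(h**2 - 3*h/7 + 9/8)**3), whose expansion matches every shown term.
Denominator factor (h**2 - 3*h/7 + 9/8)^3: discriminant -423/98, complex-conjugate roots (3/14) + ((3/28)*sqrt(94))*i and (3/14) - ((3/28)*sqrt(94))*i; poles of order 3, moduli (3/4)*sqrt(2) and (3/4)*sqrt(2).
The radius of convergence is the smallest modulus among the singular points: (3/4)*sqrt(2).


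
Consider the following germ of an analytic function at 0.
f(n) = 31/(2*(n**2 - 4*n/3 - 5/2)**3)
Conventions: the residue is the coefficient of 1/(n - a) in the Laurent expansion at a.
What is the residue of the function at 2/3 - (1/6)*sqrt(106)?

The factor n**2 - 4*n/3 - 5/2 splits as (n - a)(n - a') with a = 2/3 - (1/6)*sqrt(106), a' = 2/3 + (1/6)*sqrt(106). At the order-3 pole a set g(n) = (n - a)^3*f(n) = [31/2] / (n - a')^3.
Order-3 pole: residue = g''(a)/2; g''(2/3 - (1/6)*sqrt(106)) = -(22599/595508)*sqrt(106), so the residue is -(22599/1191016)*sqrt(106).

The residue is -(22599/1191016)*sqrt(106).


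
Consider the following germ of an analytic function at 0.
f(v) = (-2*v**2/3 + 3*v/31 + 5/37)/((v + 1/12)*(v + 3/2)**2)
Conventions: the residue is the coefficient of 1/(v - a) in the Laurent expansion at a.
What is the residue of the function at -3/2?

At the order-2 pole -3/2 set g(v) = (v - (-3/2))^2*f(v) = (-2*v**2/3 + 3*v/31 + 5/37)/(v + 1/12).
Order-2 pole: residue = g'(a); g'(-3/2) = -241212/331483, so the residue is -241212/331483.

The residue is -241212/331483.


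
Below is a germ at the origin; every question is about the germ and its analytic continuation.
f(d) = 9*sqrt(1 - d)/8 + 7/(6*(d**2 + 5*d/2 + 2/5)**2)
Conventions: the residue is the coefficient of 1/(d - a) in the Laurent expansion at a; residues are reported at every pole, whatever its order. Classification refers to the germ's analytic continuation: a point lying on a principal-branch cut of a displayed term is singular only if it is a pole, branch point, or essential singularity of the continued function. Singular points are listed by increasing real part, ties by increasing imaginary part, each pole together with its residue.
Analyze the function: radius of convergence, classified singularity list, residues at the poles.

Denominator factor (d**2 + 5*d/2 + 2/5)^2: discriminant 93/20, real irrational roots -5/4 + (1/20)*sqrt(465) and -5/4 - (1/20)*sqrt(465); poles of order 2, moduli 5/4 - (1/20)*sqrt(465) and 5/4 + (1/20)*sqrt(465).
Branch term (9/8)*sqrt(1 - d/(1)): its argument vanishes at d = 1, a square-root branch point, modulus 1.
The radius of convergence is the smallest modulus among the singular points: 5/4 - (1/20)*sqrt(465).
The branch term is analytic at -5/4 - (1/20)*sqrt(465) and contributes nothing to the residue; only the rational part matters.
The factor d**2 + 5*d/2 + 2/5 splits as (d - a)(d - a') with a = -5/4 - (1/20)*sqrt(465), a' = -5/4 + (1/20)*sqrt(465). At the order-2 pole a set g(d) = (d - a)^2*(rational part) = [7/6] / (d - a')^2.
Order-2 pole: residue = g'(a); g'(-5/4 - (1/20)*sqrt(465)) = (280/25947)*sqrt(465), so the residue is (280/25947)*sqrt(465).
The branch term is analytic at -5/4 + (1/20)*sqrt(465) and contributes nothing to the residue; only the rational part matters.
The factor d**2 + 5*d/2 + 2/5 splits as (d - a)(d - a') with a = -5/4 + (1/20)*sqrt(465), a' = -5/4 - (1/20)*sqrt(465). At the order-2 pole a set g(d) = (d - a)^2*(rational part) = [7/6] / (d - a')^2.
Order-2 pole: residue = g'(a); g'(-5/4 + (1/20)*sqrt(465)) = -(280/25947)*sqrt(465), so the residue is -(280/25947)*sqrt(465).
List the singular points by increasing real part (a conjugate pair: the negative imaginary part first).

Radius of convergence at 0: 5/4 - (1/20)*sqrt(465).
At -5/4 - (1/20)*sqrt(465): a pole of order 2; residue (280/25947)*sqrt(465).
At -5/4 + (1/20)*sqrt(465): a pole of order 2; residue -(280/25947)*sqrt(465).
At 1: an algebraic (square-root) branch point.


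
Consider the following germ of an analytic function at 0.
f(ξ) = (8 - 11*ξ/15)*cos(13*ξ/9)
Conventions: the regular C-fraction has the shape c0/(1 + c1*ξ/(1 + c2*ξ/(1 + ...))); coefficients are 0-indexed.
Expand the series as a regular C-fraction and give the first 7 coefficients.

Taylor coefficients (expand at 0): a_0 = 8, a_1 = -11/15, a_2 = -676/81, a_3 = 1859/2430, a_4 = 28561/19683, a_5 = -314171/2361960, a_6 = -4826809/47829690.
c0 = a_0 = 8. Peel one level at a time: if S = 1 + c*ξ/S' with S'(0) = 1, then c is the ξ-coefficient of S and S' = c*ξ/(S - 1).
S_1 = c0/f = 1 + (11/120)*ξ + (136289/129600)*ξ^2 + ...; c1 = 11/120.
S_2 = c1*ξ/(S_1 - 1) = 1 + (-136289/11880)*ξ + (23032841/176418)*ξ^2 + ...; c2 = -136289/11880.
S_3 = c2*ξ/(S_2 - 1) = 1 + (3380/297)*ξ + (-28561000/33118227)*ξ^2 + ...; c3 = 3380/297.
S_4 = c3*ξ/(S_3 - 1) = 1 + (92950/1226601)*ξ + (-7245796415/6018200052804)*ξ^2 + ...; c4 = 92950/1226601.
S_5 = c4*ξ/(S_4 - 1) = 1 + (779537/49064040)*ξ + (394250177/17663054400)*ξ^2 + ...; c5 = 779537/49064040.
S_6 = c5*ξ/(S_5 - 1) = 1 + (-394250177/280633320)*ξ + ...; c6 = -394250177/280633320.

The regular C-fraction coefficients are [8, 11/120, -136289/11880, 3380/297, 92950/1226601, 779537/49064040, -394250177/280633320].


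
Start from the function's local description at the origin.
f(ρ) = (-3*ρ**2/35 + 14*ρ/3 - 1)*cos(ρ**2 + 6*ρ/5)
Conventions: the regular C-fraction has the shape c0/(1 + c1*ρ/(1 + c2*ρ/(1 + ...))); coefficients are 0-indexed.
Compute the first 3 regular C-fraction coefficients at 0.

Taylor coefficients (expand at 0): a_0 = -1, a_1 = 14/3, a_2 = 111/175.
c0 = a_0 = -1. Peel one level at a time: if S = 1 + c*ρ/S' with S'(0) = 1, then c is the ρ-coefficient of S and S' = c*ρ/(S - 1).
S_1 = c0/f = 1 + (14/3)*ρ + (35299/1575)*ρ^2 + ...; c1 = 14/3.
S_2 = c1*ρ/(S_1 - 1) = 1 + (-35299/7350)*ρ + ...; c2 = -35299/7350.

The regular C-fraction coefficients are [-1, 14/3, -35299/7350].


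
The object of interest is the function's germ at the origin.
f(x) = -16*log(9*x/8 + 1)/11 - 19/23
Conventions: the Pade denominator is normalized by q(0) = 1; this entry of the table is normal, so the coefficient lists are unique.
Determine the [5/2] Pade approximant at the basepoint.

The Pade approximant has numerator coefficients [-19/23, -20997/7084, -125091/56672, -243/1232, 2187/78848, -6561/1576960]; denominator coefficients [1, 45/28, 135/224].

Taylor coefficients needed (expand at 0): a_0 = -19/23, a_1 = -18/11, a_2 = 81/88, a_3 = -243/352, a_4 = 6561/11264, a_5 = -59049/112640, a_6 = 177147/360448, a_7 = -4782969/10092544.
Write the denominator as Q(x) = 1 + q1*x + q2*x^2. Requiring Q*f - P = O(x^8) with deg P <= 5 kills the coefficients of x^6..x^7 in Q*f:
  x^6: a_6 + q1*a_5 + q2*a_4 = 0, i.e. 177147/360448 + (-59049/112640)*q1 + (6561/11264)*q2 = 0.
  x^7: a_7 + q1*a_6 + q2*a_5 = 0, i.e. -4782969/10092544 + (177147/360448)*q1 + (-59049/112640)*q2 = 0.
Solving this linear system: q1 = 45/28, q2 = 135/224.
The numerator is Q*f truncated at degree 5: P0 = a_0 = -19/23; P1 = a_1 + q1*a_0 = -20997/7084; P2 = a_2 + q1*a_1 + q2*a_0 = -125091/56672; P3 = a_3 + q1*a_2 + q2*a_1 = -243/1232; P4 = a_4 + q1*a_3 + q2*a_2 = 2187/78848; P5 = a_5 + q1*a_4 + q2*a_3 = -6561/1576960.


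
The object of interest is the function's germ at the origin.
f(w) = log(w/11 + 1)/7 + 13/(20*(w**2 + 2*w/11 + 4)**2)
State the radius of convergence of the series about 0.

The radius of convergence is 2.

Denominator factor (w**2 + 2*w/11 + 4)^2: discriminant -1932/121, complex-conjugate roots (-1/11) + ((1/11)*sqrt(483))*i and (-1/11) - ((1/11)*sqrt(483))*i; poles of order 2, moduli 2 and 2.
Branch term (1/7)*log(1 - w/(-11)): its argument vanishes at w = -11, a logarithmic branch point, modulus 11.
The radius of convergence is the smallest modulus among the singular points: 2.


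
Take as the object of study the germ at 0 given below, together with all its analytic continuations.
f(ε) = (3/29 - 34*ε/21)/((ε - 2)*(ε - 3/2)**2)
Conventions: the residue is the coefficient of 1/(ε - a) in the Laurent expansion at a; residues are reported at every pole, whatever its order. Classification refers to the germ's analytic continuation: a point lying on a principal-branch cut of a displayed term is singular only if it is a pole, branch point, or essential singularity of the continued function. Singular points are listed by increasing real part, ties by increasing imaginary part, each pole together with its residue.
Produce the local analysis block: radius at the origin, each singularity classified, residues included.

Radius of convergence at 0: 3/2.
At 3/2: a pole of order 2; residue 7636/609.
At 2: a pole of order 1; residue -7636/609.

Denominator factor (ε - 3/2)^2: pole of order 2 at 3/2, modulus 3/2.
Denominator factor (ε - 2): pole of order 1 at 2, modulus 2.
The radius of convergence is the smallest modulus among the singular points: 3/2.
At the order-2 pole 3/2 set g(ε) = (ε - (3/2))^2*f(ε) = (3/29 - 34*ε/21)/(ε - 2).
Order-2 pole: residue = g'(a); g'(3/2) = 7636/609, so the residue is 7636/609.
At the order-1 pole 2 set g(ε) = (ε - (2))*f(ε) = (3/29 - 34*ε/21)/(ε - 3/2)**2.
Simple pole: residue = g(a) at a = 2, which is -7636/609.
List the singular points by increasing real part (a conjugate pair: the negative imaginary part first).


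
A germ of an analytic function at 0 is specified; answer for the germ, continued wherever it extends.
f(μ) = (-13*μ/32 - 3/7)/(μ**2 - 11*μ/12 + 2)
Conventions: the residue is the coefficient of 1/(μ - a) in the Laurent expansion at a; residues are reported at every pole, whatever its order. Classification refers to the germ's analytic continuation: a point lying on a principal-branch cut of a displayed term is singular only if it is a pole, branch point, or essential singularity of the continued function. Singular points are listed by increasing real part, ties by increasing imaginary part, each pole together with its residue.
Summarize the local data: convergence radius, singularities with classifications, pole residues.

Radius of convergence at 0: sqrt(2).
At (11/24) - ((1/24)*sqrt(1031))*i: a pole of order 1; residue (-13/64) - ((3305/461888)*sqrt(1031))*i.
At (11/24) + ((1/24)*sqrt(1031))*i: a pole of order 1; residue (-13/64) + ((3305/461888)*sqrt(1031))*i.

Denominator factor (μ**2 - 11*μ/12 + 2): discriminant -1031/144, complex-conjugate roots (11/24) + ((1/24)*sqrt(1031))*i and (11/24) - ((1/24)*sqrt(1031))*i; poles of order 1, moduli sqrt(2) and sqrt(2).
The radius of convergence is the smallest modulus among the singular points: sqrt(2).
The factor μ**2 - 11*μ/12 + 2 splits as (μ - a)(μ - a') with a = (11/24) - ((1/24)*sqrt(1031))*i, a' = (11/24) + ((1/24)*sqrt(1031))*i. At the order-1 pole a set g(μ) = (μ - a)*f(μ) = [-13*μ/32 - 3/7] / (μ - a').
Simple pole: residue = g(a) at a = (11/24) - ((1/24)*sqrt(1031))*i, which is (-13/64) - ((3305/461888)*sqrt(1031))*i.
The factor μ**2 - 11*μ/12 + 2 splits as (μ - a)(μ - a') with a = (11/24) + ((1/24)*sqrt(1031))*i, a' = (11/24) - ((1/24)*sqrt(1031))*i. At the order-1 pole a set g(μ) = (μ - a)*f(μ) = [-13*μ/32 - 3/7] / (μ - a').
Simple pole: residue = g(a) at a = (11/24) + ((1/24)*sqrt(1031))*i, which is (-13/64) + ((3305/461888)*sqrt(1031))*i.
List the singular points by increasing real part (a conjugate pair: the negative imaginary part first).


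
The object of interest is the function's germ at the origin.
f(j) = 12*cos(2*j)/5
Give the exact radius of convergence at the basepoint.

The factor cos(2*j) is entire and contributes no finite singular point.
The polynomial part has no poles.
No finite singular points: the Taylor series at 0 converges everywhere.

The radius of convergence is infinite.


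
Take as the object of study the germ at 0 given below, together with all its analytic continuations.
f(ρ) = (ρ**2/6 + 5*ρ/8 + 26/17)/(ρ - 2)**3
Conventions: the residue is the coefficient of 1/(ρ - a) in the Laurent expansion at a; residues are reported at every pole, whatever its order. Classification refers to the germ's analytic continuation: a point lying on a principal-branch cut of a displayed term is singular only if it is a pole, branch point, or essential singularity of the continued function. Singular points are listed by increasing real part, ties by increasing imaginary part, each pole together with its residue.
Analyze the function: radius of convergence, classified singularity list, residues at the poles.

Radius of convergence at 0: 2.
At 2: a pole of order 3; residue 1/6.

Denominator factor (ρ - 2)^3: pole of order 3 at 2, modulus 2.
The radius of convergence is the smallest modulus among the singular points: 2.
At the order-3 pole 2 set g(ρ) = (ρ - (2))^3*f(ρ) = ρ**2/6 + 5*ρ/8 + 26/17.
Order-3 pole: residue = g''(a)/2; g''(2) = 1/3, so the residue is 1/6.


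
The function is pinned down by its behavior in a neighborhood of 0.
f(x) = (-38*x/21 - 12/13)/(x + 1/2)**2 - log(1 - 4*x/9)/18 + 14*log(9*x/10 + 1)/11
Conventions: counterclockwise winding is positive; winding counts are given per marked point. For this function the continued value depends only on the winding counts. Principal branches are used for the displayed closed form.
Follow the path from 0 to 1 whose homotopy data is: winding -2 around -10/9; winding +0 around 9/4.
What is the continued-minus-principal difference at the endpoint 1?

Continued minus principal equals -(56/11)*pi*i.

The rational part is single-valued and drops out of the difference; each branch term changes only by its own monodromy.
(-1/18)*log(1 - x/(9/4)): winding 0 around 9/4, so this term returns to its principal value, contribution 0.
(14/11)*log(1 - x/(-10/9)): each positive loop around -10/9 adds 2*pi*i to the log, so winding -2 contributes (14/11)*(-2)*2*pi*i = -(56/11)*pi*i.
Summing the contributions at x = 1 gives -(56/11)*pi*i.


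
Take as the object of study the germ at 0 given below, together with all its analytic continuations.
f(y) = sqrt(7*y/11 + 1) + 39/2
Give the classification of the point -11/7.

The point is an algebraic (square-root) branch point.

The term (1)*sqrt(1 - y/(-11/7)) has argument 1 - -11/7/(-11/7) = 0 at -11/7: a square-root (algebraic, two-sheeted) branch point; the remaining terms are analytic or single-valued there.
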